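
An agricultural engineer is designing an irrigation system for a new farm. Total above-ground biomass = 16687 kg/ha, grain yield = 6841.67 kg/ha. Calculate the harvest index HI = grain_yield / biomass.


HI = grain_yield / biomass
   = 6841.67 / 16687
   = 0.41


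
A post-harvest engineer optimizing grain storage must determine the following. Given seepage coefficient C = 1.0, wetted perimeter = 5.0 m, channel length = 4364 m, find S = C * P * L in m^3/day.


S = C * P * L
  = 1.0 * 5.0 * 4364
  = 21820 m^3/day


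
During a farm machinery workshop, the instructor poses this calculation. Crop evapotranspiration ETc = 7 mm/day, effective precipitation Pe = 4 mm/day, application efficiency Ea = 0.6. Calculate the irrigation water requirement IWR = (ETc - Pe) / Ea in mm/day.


IWR = (ETc - Pe) / Ea
    = (7 - 4) / 0.6
    = 3 / 0.6
    = 5 mm/day


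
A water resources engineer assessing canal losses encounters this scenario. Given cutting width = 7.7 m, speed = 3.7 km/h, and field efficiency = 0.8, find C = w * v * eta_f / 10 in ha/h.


C = w * v * eta_f / 10
  = 7.7 * 3.7 * 0.8 / 10
  = 22.79 / 10
  = 2.28 ha/h


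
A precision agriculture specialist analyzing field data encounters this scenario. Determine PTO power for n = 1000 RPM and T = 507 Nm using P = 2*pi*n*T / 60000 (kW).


P = 2*pi*n*T / 60000
  = 2*pi * 1000 * 507 / 60000
  = 3185574.95 / 60000
  = 53.09 kW


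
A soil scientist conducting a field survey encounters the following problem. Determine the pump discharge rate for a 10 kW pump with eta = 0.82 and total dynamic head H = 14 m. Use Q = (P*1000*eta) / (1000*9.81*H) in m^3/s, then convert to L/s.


Q = (P * 1000 * eta) / (rho * g * H)
  = (10 * 1000 * 0.82) / (1000 * 9.81 * 14)
  = 8200 / 137340
  = 0.05971 m^3/s = 59.71 L/s


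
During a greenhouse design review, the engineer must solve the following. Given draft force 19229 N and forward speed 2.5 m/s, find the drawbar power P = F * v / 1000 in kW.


P = F * v / 1000
  = 19229 * 2.5 / 1000
  = 48072.50 / 1000
  = 48.07 kW


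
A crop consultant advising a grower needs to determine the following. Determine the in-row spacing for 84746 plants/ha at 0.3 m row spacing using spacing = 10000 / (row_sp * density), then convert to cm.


spacing = 10000 / (row_sp * density)
        = 10000 / (0.3 * 84746)
        = 10000 / 25423.80
        = 0.39333 m = 39.33 cm


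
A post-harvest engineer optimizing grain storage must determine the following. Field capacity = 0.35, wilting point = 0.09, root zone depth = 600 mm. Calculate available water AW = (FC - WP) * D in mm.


AW = (FC - WP) * D
   = (0.35 - 0.09) * 600
   = 0.26 * 600
   = 156 mm


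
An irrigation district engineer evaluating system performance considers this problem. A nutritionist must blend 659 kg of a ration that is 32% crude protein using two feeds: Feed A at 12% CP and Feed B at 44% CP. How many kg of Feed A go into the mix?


parts_A = CP_b - target = 44 - 32 = 12
parts_B = target - CP_a = 32 - 12 = 20
total_parts = 12 + 20 = 32
Feed A = 659 * 12 / 32 = 247.13 kg
Feed B = 659 * 20 / 32 = 411.88 kg

247.13 kg


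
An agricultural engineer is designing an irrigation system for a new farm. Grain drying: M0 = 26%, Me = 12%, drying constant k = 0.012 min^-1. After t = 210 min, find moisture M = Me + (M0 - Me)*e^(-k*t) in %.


M = Me + (M0 - Me) * e^(-k*t)
  = 12 + (26 - 12) * e^(-0.012*210)
  = 12 + 14 * e^(-2.520)
  = 12 + 14 * 0.08046
  = 12 + 1.1264
  = 13.13%


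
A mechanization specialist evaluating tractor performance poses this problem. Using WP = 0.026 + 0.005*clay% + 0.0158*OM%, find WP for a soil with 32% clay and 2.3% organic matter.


WP = 0.026 + 0.005*32 + 0.0158*2.3
   = 0.026 + 0.1600 + 0.0363
   = 0.2223


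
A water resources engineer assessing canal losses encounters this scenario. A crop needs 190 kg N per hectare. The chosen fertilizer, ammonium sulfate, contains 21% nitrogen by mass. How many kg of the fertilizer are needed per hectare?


Rate = N_required / (N_content / 100)
     = 190 / (21 / 100)
     = 190 / 0.21
     = 904.76 kg/ha


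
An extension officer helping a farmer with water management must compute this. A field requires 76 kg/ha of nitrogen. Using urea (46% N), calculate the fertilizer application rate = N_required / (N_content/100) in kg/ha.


Rate = N_required / (N_content / 100)
     = 76 / (46 / 100)
     = 76 / 0.46
     = 165.22 kg/ha


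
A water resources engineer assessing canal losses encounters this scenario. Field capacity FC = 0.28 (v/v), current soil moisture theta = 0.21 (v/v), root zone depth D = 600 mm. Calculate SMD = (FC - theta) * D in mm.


SMD = (FC - theta) * D
    = (0.28 - 0.21) * 600
    = 0.070 * 600
    = 42 mm


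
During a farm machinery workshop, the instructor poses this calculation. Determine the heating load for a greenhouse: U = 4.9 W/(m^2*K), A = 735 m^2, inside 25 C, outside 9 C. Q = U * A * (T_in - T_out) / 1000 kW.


dT = 25 - (9) = 16 K
Q = U * A * dT
  = 4.9 * 735 * 16
  = 57624 W = 57.62 kW


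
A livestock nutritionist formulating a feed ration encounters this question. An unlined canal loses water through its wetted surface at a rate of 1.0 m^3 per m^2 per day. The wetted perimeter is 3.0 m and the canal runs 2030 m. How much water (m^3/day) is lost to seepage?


S = C * P * L
  = 1.0 * 3.0 * 2030
  = 6090 m^3/day


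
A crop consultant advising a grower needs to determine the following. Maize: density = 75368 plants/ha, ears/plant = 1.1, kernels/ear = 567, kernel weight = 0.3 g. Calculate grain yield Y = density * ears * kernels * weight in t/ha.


Y = density * ears * kernels * kw
  = 75368 * 1.1 * 567 * 0.3 g/ha
  = 14102106.48 g/ha
  = 14102.11 kg/ha = 14.10 t/ha


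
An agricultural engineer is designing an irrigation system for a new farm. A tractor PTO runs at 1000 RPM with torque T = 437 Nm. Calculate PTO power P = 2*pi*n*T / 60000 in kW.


P = 2*pi*n*T / 60000
  = 2*pi * 1000 * 437 / 60000
  = 2745751.98 / 60000
  = 45.76 kW


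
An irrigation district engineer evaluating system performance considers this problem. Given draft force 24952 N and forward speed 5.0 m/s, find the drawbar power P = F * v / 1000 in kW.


P = F * v / 1000
  = 24952 * 5.0 / 1000
  = 124760 / 1000
  = 124.76 kW


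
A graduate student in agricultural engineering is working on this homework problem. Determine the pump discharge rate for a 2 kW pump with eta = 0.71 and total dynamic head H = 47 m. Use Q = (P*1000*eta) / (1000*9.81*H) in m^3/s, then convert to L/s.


Q = (P * 1000 * eta) / (rho * g * H)
  = (2 * 1000 * 0.71) / (1000 * 9.81 * 47)
  = 1420 / 461070
  = 0.00308 m^3/s = 3.08 L/s


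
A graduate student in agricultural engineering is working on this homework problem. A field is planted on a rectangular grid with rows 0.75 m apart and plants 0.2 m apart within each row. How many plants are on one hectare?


D = 10000 / (row_sp * plant_sp)
  = 10000 / (0.75 * 0.2)
  = 10000 / 0.1500
  = 66666.67 plants/ha


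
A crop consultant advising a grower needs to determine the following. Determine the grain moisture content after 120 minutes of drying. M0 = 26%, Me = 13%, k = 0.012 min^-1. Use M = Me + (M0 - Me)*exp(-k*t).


M = Me + (M0 - Me) * e^(-k*t)
  = 13 + (26 - 13) * e^(-0.012*120)
  = 13 + 13 * e^(-1.440)
  = 13 + 13 * 0.23693
  = 13 + 3.0801
  = 16.08%


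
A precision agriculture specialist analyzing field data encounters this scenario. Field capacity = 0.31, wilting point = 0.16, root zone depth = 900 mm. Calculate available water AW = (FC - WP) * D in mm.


AW = (FC - WP) * D
   = (0.31 - 0.16) * 900
   = 0.15 * 900
   = 135 mm


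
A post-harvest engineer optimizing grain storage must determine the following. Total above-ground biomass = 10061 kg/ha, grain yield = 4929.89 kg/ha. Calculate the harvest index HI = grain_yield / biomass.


HI = grain_yield / biomass
   = 4929.89 / 10061
   = 0.49


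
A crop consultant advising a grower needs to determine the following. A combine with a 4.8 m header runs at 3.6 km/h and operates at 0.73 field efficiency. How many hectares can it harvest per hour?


C = w * v * eta_f / 10
  = 4.8 * 3.6 * 0.73 / 10
  = 12.61 / 10
  = 1.26 ha/h


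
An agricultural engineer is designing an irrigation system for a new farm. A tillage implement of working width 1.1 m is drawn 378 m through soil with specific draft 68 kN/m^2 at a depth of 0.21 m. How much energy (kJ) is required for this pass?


E = k * d * w * L
  = 68 * 0.21 * 1.1 * 378
  = 5937.62 kJ


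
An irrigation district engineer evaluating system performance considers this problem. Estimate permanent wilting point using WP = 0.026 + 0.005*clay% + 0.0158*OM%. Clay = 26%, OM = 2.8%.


WP = 0.026 + 0.005*26 + 0.0158*2.8
   = 0.026 + 0.1300 + 0.0442
   = 0.2002


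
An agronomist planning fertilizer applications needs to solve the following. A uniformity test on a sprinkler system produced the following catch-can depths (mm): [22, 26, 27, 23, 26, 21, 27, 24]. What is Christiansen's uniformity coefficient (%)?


xbar = 196 / 8 = 24.500
sum|xi - xbar| = 16
CU = 100 * (1 - 16 / (8 * 24.500))
   = 100 * (1 - 0.0816)
   = 91.84%


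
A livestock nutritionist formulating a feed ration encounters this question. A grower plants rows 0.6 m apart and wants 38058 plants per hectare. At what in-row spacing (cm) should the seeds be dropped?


spacing = 10000 / (row_sp * density)
        = 10000 / (0.6 * 38058)
        = 10000 / 22834.80
        = 0.43793 m = 43.79 cm


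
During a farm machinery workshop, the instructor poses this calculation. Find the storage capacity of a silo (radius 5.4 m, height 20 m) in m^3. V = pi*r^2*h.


V = pi * r^2 * h
  = pi * 5.4^2 * 20
  = pi * 29.16 * 20
  = 1832.18 m^3


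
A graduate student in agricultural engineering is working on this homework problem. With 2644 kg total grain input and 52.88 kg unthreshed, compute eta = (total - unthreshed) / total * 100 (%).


eta = (total - unthreshed) / total * 100
    = (2644 - 52.88) / 2644 * 100
    = 2591.12 / 2644 * 100
    = 98%


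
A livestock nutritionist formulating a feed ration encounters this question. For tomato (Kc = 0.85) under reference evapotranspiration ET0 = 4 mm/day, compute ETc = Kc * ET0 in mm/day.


ETc = Kc * ET0
    = 0.85 * 4
    = 3.40 mm/day


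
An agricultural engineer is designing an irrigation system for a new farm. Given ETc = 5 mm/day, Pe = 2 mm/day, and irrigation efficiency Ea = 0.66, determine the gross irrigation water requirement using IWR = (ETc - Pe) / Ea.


IWR = (ETc - Pe) / Ea
    = (5 - 2) / 0.66
    = 3 / 0.66
    = 4.55 mm/day


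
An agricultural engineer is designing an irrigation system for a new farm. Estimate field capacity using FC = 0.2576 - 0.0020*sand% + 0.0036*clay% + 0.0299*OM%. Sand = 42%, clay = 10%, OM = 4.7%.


FC = 0.2576 - 0.0020*42 + 0.0036*10 + 0.0299*4.7
   = 0.2576 - 0.0840 + 0.0360 + 0.1405
   = 0.3501


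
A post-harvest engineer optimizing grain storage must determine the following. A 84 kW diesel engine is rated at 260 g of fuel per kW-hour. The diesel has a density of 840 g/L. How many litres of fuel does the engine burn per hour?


FC = P * BSFC / rho_fuel
   = 84 * 260 / 840
   = 21840 / 840
   = 26 L/h


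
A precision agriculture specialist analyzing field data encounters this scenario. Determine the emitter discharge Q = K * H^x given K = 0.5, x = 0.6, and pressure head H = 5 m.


Q = K * H^x
  = 0.5 * 5^0.6
  = 0.5 * 2.6265
  = 1.31 L/h


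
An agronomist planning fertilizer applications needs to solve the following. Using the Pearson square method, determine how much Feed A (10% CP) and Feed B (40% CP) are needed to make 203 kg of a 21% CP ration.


parts_A = CP_b - target = 40 - 21 = 19
parts_B = target - CP_a = 21 - 10 = 11
total_parts = 19 + 11 = 30
Feed A = 203 * 19 / 30 = 128.57 kg
Feed B = 203 * 11 / 30 = 74.43 kg

128.57 kg


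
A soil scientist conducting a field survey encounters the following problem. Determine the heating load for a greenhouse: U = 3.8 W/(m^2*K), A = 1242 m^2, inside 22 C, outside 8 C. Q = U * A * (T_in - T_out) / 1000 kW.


dT = 22 - (8) = 14 K
Q = U * A * dT
  = 3.8 * 1242 * 14
  = 66074.40 W = 66.07 kW


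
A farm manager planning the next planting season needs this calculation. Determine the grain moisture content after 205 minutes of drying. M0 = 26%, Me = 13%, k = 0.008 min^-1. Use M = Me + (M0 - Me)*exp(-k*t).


M = Me + (M0 - Me) * e^(-k*t)
  = 13 + (26 - 13) * e^(-0.008*205)
  = 13 + 13 * e^(-1.640)
  = 13 + 13 * 0.19398
  = 13 + 2.5217
  = 15.52%


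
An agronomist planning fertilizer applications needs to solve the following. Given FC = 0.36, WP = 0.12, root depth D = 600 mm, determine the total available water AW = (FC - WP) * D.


AW = (FC - WP) * D
   = (0.36 - 0.12) * 600
   = 0.24 * 600
   = 144 mm


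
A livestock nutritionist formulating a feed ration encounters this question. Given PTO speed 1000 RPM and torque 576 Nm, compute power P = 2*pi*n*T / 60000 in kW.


P = 2*pi*n*T / 60000
  = 2*pi * 1000 * 576 / 60000
  = 3619114.74 / 60000
  = 60.32 kW


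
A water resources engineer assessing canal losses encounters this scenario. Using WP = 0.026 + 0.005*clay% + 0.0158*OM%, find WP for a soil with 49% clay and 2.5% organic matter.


WP = 0.026 + 0.005*49 + 0.0158*2.5
   = 0.026 + 0.2450 + 0.0395
   = 0.3105


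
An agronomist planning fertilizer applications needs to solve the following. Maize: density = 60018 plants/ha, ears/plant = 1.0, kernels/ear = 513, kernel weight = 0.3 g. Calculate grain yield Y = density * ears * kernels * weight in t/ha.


Y = density * ears * kernels * kw
  = 60018 * 1.0 * 513 * 0.3 g/ha
  = 9236770.20 g/ha
  = 9236.77 kg/ha = 9.24 t/ha


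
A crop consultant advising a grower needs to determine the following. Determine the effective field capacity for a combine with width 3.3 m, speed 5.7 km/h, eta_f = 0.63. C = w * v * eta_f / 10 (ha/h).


C = w * v * eta_f / 10
  = 3.3 * 5.7 * 0.63 / 10
  = 11.85 / 10
  = 1.19 ha/h


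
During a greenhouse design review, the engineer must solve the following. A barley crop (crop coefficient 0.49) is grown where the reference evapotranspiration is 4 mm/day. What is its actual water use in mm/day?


ETc = Kc * ET0
    = 0.49 * 4
    = 1.96 mm/day


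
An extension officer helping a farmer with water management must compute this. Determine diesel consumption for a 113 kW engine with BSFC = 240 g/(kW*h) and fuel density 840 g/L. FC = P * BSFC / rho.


FC = P * BSFC / rho_fuel
   = 113 * 240 / 840
   = 27120 / 840
   = 32.29 L/h


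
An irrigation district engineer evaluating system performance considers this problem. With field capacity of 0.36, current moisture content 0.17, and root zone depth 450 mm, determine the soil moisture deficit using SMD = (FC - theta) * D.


SMD = (FC - theta) * D
    = (0.36 - 0.17) * 450
    = 0.190 * 450
    = 85.50 mm


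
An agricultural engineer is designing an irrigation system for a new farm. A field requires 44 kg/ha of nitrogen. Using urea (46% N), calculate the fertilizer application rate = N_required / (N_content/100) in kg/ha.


Rate = N_required / (N_content / 100)
     = 44 / (46 / 100)
     = 44 / 0.46
     = 95.65 kg/ha


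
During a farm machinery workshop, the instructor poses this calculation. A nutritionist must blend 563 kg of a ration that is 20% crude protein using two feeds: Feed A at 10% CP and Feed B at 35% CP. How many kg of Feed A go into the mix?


parts_A = CP_b - target = 35 - 20 = 15
parts_B = target - CP_a = 20 - 10 = 10
total_parts = 15 + 10 = 25
Feed A = 563 * 15 / 25 = 337.80 kg
Feed B = 563 * 10 / 25 = 225.20 kg

337.80 kg


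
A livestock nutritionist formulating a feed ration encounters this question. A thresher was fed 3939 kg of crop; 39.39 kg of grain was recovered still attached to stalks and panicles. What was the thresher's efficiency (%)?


eta = (total - unthreshed) / total * 100
    = (3939 - 39.39) / 3939 * 100
    = 3899.61 / 3939 * 100
    = 99%


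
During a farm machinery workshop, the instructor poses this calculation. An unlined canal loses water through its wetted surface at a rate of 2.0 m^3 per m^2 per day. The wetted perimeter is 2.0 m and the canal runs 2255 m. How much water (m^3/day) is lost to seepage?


S = C * P * L
  = 2.0 * 2.0 * 2255
  = 9020 m^3/day


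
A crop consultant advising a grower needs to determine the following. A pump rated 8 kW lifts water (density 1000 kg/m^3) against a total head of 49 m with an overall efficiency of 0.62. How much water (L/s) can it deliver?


Q = (P * 1000 * eta) / (rho * g * H)
  = (8 * 1000 * 0.62) / (1000 * 9.81 * 49)
  = 4960 / 480690
  = 0.01032 m^3/s = 10.32 L/s


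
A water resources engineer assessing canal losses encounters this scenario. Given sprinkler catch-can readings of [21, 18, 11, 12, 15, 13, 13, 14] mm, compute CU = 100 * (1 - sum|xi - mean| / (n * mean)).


xbar = 117 / 8 = 14.625
sum|xi - xbar| = 20.250
CU = 100 * (1 - 20.250 / (8 * 14.625))
   = 100 * (1 - 0.1731)
   = 82.69%


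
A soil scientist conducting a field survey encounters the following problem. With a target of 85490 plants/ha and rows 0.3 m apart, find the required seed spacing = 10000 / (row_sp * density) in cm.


spacing = 10000 / (row_sp * density)
        = 10000 / (0.3 * 85490)
        = 10000 / 25647
        = 0.38991 m = 38.99 cm


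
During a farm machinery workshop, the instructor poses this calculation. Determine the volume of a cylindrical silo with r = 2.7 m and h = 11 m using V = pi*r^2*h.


V = pi * r^2 * h
  = pi * 2.7^2 * 11
  = pi * 7.29 * 11
  = 251.92 m^3


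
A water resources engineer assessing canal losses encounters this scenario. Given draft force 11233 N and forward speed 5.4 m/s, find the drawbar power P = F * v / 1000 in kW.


P = F * v / 1000
  = 11233 * 5.4 / 1000
  = 60658.20 / 1000
  = 60.66 kW


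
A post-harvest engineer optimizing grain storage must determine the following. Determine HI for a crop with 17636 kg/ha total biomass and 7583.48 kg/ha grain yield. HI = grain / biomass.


HI = grain_yield / biomass
   = 7583.48 / 17636
   = 0.43


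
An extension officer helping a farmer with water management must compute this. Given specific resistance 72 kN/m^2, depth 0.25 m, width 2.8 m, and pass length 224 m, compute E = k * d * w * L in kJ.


E = k * d * w * L
  = 72 * 0.25 * 2.8 * 224
  = 11289.60 kJ


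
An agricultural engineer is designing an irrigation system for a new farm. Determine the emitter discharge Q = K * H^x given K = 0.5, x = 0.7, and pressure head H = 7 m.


Q = K * H^x
  = 0.5 * 7^0.7
  = 0.5 * 3.9045
  = 1.95 L/h


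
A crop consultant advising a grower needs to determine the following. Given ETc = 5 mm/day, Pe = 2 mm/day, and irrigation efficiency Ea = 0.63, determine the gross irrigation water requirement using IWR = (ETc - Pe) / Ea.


IWR = (ETc - Pe) / Ea
    = (5 - 2) / 0.63
    = 3 / 0.63
    = 4.76 mm/day


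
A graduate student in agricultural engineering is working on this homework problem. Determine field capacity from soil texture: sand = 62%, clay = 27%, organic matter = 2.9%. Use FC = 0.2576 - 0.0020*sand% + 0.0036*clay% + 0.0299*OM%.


FC = 0.2576 - 0.0020*62 + 0.0036*27 + 0.0299*2.9
   = 0.2576 - 0.1240 + 0.0972 + 0.0867
   = 0.3175


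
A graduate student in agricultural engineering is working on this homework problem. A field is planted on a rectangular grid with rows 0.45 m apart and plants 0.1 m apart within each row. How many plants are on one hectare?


D = 10000 / (row_sp * plant_sp)
  = 10000 / (0.45 * 0.1)
  = 10000 / 0.0450
  = 222222.22 plants/ha


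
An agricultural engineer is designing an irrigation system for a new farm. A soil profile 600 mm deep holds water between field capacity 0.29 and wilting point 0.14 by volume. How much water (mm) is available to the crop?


AW = (FC - WP) * D
   = (0.29 - 0.14) * 600
   = 0.15 * 600
   = 90 mm


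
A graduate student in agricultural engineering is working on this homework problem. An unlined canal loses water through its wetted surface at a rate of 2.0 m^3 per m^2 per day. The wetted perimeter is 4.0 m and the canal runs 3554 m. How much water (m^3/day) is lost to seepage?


S = C * P * L
  = 2.0 * 4.0 * 3554
  = 28432 m^3/day


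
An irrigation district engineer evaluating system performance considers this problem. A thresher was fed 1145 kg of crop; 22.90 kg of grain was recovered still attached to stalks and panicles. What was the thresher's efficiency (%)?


eta = (total - unthreshed) / total * 100
    = (1145 - 22.90) / 1145 * 100
    = 1122.10 / 1145 * 100
    = 98%


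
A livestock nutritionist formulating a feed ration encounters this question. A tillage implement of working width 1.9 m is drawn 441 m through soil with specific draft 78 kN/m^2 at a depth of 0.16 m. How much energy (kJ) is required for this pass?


E = k * d * w * L
  = 78 * 0.16 * 1.9 * 441
  = 10456.99 kJ


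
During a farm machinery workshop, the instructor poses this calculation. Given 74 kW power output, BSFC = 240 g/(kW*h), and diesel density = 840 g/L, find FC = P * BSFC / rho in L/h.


FC = P * BSFC / rho_fuel
   = 74 * 240 / 840
   = 17760 / 840
   = 21.14 L/h


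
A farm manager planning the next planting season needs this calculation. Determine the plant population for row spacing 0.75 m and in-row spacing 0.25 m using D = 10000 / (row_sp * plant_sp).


D = 10000 / (row_sp * plant_sp)
  = 10000 / (0.75 * 0.25)
  = 10000 / 0.1875
  = 53333.33 plants/ha


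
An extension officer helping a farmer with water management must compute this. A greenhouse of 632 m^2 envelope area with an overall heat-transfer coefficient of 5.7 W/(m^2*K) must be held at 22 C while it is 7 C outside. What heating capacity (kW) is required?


dT = 22 - (7) = 15 K
Q = U * A * dT
  = 5.7 * 632 * 15
  = 54036 W = 54.04 kW


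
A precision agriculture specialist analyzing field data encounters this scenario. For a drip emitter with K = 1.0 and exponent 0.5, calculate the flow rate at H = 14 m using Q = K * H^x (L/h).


Q = K * H^x
  = 1.0 * 14^0.5
  = 1.0 * 3.7417
  = 3.74 L/h


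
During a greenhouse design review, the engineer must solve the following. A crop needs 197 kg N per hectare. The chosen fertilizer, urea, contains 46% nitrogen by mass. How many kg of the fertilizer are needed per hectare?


Rate = N_required / (N_content / 100)
     = 197 / (46 / 100)
     = 197 / 0.46
     = 428.26 kg/ha


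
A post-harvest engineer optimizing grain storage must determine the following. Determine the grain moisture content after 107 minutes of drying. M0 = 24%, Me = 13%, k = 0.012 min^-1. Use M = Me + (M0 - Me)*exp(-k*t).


M = Me + (M0 - Me) * e^(-k*t)
  = 13 + (24 - 13) * e^(-0.012*107)
  = 13 + 11 * e^(-1.284)
  = 13 + 11 * 0.27693
  = 13 + 3.0462
  = 16.05%


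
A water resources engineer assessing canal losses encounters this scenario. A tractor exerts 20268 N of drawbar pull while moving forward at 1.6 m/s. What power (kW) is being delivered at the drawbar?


P = F * v / 1000
  = 20268 * 1.6 / 1000
  = 32428.80 / 1000
  = 32.43 kW


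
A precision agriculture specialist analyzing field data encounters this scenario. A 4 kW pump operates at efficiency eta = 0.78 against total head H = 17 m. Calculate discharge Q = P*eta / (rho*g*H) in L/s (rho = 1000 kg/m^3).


Q = (P * 1000 * eta) / (rho * g * H)
  = (4 * 1000 * 0.78) / (1000 * 9.81 * 17)
  = 3120 / 166770
  = 0.01871 m^3/s = 18.71 L/s


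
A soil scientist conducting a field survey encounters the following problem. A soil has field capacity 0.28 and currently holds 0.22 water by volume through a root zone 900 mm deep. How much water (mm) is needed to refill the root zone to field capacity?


SMD = (FC - theta) * D
    = (0.28 - 0.22) * 900
    = 0.060 * 900
    = 54 mm


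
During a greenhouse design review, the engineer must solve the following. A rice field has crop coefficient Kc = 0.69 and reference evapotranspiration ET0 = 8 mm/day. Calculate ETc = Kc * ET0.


ETc = Kc * ET0
    = 0.69 * 8
    = 5.52 mm/day


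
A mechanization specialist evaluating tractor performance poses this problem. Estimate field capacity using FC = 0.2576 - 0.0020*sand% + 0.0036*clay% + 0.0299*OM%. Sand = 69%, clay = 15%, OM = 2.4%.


FC = 0.2576 - 0.0020*69 + 0.0036*15 + 0.0299*2.4
   = 0.2576 - 0.1380 + 0.0540 + 0.0718
   = 0.2454


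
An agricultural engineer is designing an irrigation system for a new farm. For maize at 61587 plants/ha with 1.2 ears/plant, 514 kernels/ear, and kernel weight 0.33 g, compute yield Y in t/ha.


Y = density * ears * kernels * kw
  = 61587 * 1.2 * 514 * 0.33 g/ha
  = 12535664.33 g/ha
  = 12535.66 kg/ha = 12.54 t/ha


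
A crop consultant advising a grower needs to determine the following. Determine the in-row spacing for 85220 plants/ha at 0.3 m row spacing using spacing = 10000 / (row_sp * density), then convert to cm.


spacing = 10000 / (row_sp * density)
        = 10000 / (0.3 * 85220)
        = 10000 / 25566
        = 0.39114 m = 39.11 cm


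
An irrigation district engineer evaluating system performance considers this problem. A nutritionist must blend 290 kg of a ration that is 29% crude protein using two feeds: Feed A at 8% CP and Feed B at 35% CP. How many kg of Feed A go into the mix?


parts_A = CP_b - target = 35 - 29 = 6
parts_B = target - CP_a = 29 - 8 = 21
total_parts = 6 + 21 = 27
Feed A = 290 * 6 / 27 = 64.44 kg
Feed B = 290 * 21 / 27 = 225.56 kg

64.44 kg


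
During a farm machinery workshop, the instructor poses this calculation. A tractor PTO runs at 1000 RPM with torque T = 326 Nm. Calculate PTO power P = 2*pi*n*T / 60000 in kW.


P = 2*pi*n*T / 60000
  = 2*pi * 1000 * 326 / 60000
  = 2048318.41 / 60000
  = 34.14 kW


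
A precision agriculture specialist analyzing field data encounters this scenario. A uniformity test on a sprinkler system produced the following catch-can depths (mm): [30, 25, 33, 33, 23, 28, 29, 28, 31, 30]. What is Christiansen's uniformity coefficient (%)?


xbar = 290 / 10 = 29
sum|xi - xbar| = 24
CU = 100 * (1 - 24 / (10 * 29))
   = 100 * (1 - 0.0828)
   = 91.72%


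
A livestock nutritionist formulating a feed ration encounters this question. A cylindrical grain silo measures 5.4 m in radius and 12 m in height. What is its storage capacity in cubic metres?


V = pi * r^2 * h
  = pi * 5.4^2 * 12
  = pi * 29.16 * 12
  = 1099.31 m^3


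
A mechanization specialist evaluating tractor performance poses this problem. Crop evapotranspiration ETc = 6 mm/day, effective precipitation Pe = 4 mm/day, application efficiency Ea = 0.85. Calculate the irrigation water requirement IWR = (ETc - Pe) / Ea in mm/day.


IWR = (ETc - Pe) / Ea
    = (6 - 4) / 0.85
    = 2 / 0.85
    = 2.35 mm/day


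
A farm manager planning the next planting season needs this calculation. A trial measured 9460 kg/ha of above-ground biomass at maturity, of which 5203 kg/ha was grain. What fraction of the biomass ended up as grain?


HI = grain_yield / biomass
   = 5203 / 9460
   = 0.55


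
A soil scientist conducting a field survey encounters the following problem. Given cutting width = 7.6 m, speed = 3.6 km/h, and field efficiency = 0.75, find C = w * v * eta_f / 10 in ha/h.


C = w * v * eta_f / 10
  = 7.6 * 3.6 * 0.75 / 10
  = 20.52 / 10
  = 2.05 ha/h


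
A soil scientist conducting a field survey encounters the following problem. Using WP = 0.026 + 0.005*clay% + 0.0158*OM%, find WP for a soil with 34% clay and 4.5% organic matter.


WP = 0.026 + 0.005*34 + 0.0158*4.5
   = 0.026 + 0.1700 + 0.0711
   = 0.2671


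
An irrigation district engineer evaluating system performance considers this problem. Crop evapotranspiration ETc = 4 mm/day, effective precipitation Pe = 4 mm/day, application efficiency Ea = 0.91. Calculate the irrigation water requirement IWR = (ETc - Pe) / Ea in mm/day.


IWR = (ETc - Pe) / Ea
    = (4 - 4) / 0.91
    = 0 / 0.91
    = 0 mm/day


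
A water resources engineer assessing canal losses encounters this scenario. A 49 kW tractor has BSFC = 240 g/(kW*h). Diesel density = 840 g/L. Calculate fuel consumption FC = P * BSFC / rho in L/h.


FC = P * BSFC / rho_fuel
   = 49 * 240 / 840
   = 11760 / 840
   = 14 L/h


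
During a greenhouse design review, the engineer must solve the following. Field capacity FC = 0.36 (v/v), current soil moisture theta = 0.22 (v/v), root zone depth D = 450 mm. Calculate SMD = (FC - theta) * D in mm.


SMD = (FC - theta) * D
    = (0.36 - 0.22) * 450
    = 0.140 * 450
    = 63 mm


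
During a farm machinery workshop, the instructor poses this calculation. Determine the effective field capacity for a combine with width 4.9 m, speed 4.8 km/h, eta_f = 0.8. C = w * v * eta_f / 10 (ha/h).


C = w * v * eta_f / 10
  = 4.9 * 4.8 * 0.8 / 10
  = 18.82 / 10
  = 1.88 ha/h


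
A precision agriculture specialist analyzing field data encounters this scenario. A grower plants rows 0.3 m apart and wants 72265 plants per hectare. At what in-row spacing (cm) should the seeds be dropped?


spacing = 10000 / (row_sp * density)
        = 10000 / (0.3 * 72265)
        = 10000 / 21679.50
        = 0.46127 m = 46.13 cm


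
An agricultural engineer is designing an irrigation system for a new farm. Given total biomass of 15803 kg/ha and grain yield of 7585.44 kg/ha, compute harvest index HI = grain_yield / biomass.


HI = grain_yield / biomass
   = 7585.44 / 15803
   = 0.48


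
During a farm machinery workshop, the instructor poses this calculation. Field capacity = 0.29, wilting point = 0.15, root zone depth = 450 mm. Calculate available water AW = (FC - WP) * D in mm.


AW = (FC - WP) * D
   = (0.29 - 0.15) * 450
   = 0.14 * 450
   = 63 mm


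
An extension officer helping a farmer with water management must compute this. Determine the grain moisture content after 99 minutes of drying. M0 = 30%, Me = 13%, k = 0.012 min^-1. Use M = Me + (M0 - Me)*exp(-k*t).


M = Me + (M0 - Me) * e^(-k*t)
  = 13 + (30 - 13) * e^(-0.012*99)
  = 13 + 17 * e^(-1.188)
  = 13 + 17 * 0.30483
  = 13 + 5.1821
  = 18.18%


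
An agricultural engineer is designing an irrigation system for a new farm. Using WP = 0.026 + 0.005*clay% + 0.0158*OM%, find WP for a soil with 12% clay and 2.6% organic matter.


WP = 0.026 + 0.005*12 + 0.0158*2.6
   = 0.026 + 0.0600 + 0.0411
   = 0.1271


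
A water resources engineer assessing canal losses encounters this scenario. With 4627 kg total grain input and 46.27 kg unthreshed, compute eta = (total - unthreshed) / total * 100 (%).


eta = (total - unthreshed) / total * 100
    = (4627 - 46.27) / 4627 * 100
    = 4580.73 / 4627 * 100
    = 99%


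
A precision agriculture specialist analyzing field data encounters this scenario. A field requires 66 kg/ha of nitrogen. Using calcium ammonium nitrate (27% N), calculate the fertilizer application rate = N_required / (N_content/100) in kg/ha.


Rate = N_required / (N_content / 100)
     = 66 / (27 / 100)
     = 66 / 0.27
     = 244.44 kg/ha


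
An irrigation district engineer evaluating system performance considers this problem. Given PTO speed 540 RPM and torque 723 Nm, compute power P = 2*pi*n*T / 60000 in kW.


P = 2*pi*n*T / 60000
  = 2*pi * 540 * 723 / 60000
  = 2453081.21 / 60000
  = 40.88 kW


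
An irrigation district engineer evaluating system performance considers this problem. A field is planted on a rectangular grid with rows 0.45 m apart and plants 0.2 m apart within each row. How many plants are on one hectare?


D = 10000 / (row_sp * plant_sp)
  = 10000 / (0.45 * 0.2)
  = 10000 / 0.0900
  = 111111.11 plants/ha


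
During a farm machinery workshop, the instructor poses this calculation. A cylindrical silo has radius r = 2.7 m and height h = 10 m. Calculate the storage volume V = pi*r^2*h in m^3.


V = pi * r^2 * h
  = pi * 2.7^2 * 10
  = pi * 7.29 * 10
  = 229.02 m^3


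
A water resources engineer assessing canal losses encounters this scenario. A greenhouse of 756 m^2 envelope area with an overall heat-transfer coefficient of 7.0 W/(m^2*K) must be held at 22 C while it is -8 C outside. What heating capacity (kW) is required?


dT = 22 - (-8) = 30 K
Q = U * A * dT
  = 7.0 * 756 * 30
  = 158760 W = 158.76 kW


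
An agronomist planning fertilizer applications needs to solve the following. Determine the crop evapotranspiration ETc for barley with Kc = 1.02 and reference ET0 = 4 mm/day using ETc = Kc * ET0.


ETc = Kc * ET0
    = 1.02 * 4
    = 4.08 mm/day


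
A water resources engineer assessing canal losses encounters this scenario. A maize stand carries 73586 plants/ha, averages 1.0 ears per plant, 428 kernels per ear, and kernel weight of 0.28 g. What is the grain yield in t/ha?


Y = density * ears * kernels * kw
  = 73586 * 1.0 * 428 * 0.28 g/ha
  = 8818546.24 g/ha
  = 8818.55 kg/ha = 8.82 t/ha


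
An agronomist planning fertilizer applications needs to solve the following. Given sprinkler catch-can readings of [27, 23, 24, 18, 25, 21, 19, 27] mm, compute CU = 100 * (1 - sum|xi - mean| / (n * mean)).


xbar = 184 / 8 = 23
sum|xi - xbar| = 22
CU = 100 * (1 - 22 / (8 * 23))
   = 100 * (1 - 0.1196)
   = 88.04%


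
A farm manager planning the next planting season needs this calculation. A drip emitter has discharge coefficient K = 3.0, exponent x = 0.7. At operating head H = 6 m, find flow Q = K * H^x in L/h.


Q = K * H^x
  = 3.0 * 6^0.7
  = 3.0 * 3.5051
  = 10.52 L/h


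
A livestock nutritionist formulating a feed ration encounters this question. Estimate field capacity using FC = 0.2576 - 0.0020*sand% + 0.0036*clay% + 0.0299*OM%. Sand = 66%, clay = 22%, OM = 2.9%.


FC = 0.2576 - 0.0020*66 + 0.0036*22 + 0.0299*2.9
   = 0.2576 - 0.1320 + 0.0792 + 0.0867
   = 0.2915


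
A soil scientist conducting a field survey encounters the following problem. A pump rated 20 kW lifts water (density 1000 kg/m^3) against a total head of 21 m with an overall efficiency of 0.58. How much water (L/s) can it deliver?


Q = (P * 1000 * eta) / (rho * g * H)
  = (20 * 1000 * 0.58) / (1000 * 9.81 * 21)
  = 11600 / 206010
  = 0.05631 m^3/s = 56.31 L/s


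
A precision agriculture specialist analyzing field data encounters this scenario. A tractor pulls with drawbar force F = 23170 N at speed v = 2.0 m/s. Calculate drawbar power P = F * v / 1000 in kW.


P = F * v / 1000
  = 23170 * 2.0 / 1000
  = 46340 / 1000
  = 46.34 kW


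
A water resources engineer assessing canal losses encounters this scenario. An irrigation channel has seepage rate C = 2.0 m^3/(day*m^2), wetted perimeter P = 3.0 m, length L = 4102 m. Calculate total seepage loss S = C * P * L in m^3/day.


S = C * P * L
  = 2.0 * 3.0 * 4102
  = 24612 m^3/day


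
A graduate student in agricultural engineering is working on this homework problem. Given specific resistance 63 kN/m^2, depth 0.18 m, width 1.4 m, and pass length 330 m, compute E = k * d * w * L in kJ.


E = k * d * w * L
  = 63 * 0.18 * 1.4 * 330
  = 5239.08 kJ


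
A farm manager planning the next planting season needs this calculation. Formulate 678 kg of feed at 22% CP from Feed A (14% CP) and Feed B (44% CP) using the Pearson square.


parts_A = CP_b - target = 44 - 22 = 22
parts_B = target - CP_a = 22 - 14 = 8
total_parts = 22 + 8 = 30
Feed A = 678 * 22 / 30 = 497.20 kg
Feed B = 678 * 8 / 30 = 180.80 kg

497.20 kg


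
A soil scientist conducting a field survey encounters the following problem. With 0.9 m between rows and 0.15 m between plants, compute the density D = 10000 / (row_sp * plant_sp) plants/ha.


D = 10000 / (row_sp * plant_sp)
  = 10000 / (0.9 * 0.15)
  = 10000 / 0.1350
  = 74074.07 plants/ha


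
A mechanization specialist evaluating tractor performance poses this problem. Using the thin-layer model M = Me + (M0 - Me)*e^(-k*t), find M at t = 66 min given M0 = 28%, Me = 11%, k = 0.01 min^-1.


M = Me + (M0 - Me) * e^(-k*t)
  = 11 + (28 - 11) * e^(-0.01*66)
  = 11 + 17 * e^(-0.660)
  = 11 + 17 * 0.51685
  = 11 + 8.7865
  = 19.79%


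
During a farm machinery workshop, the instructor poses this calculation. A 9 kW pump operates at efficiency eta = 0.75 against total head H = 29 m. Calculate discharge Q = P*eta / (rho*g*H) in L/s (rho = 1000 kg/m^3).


Q = (P * 1000 * eta) / (rho * g * H)
  = (9 * 1000 * 0.75) / (1000 * 9.81 * 29)
  = 6750 / 284490
  = 0.02373 m^3/s = 23.73 L/s


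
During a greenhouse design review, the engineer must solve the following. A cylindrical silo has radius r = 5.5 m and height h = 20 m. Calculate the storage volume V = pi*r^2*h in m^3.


V = pi * r^2 * h
  = pi * 5.5^2 * 20
  = pi * 30.25 * 20
  = 1900.66 m^3


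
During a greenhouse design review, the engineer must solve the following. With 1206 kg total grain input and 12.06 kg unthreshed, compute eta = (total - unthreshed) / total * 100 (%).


eta = (total - unthreshed) / total * 100
    = (1206 - 12.06) / 1206 * 100
    = 1193.94 / 1206 * 100
    = 99%


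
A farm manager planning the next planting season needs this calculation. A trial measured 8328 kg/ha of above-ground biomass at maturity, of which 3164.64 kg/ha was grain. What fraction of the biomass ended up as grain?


HI = grain_yield / biomass
   = 3164.64 / 8328
   = 0.38


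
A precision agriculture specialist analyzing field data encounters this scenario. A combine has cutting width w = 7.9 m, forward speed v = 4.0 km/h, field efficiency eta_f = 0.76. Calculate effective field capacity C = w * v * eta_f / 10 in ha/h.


C = w * v * eta_f / 10
  = 7.9 * 4.0 * 0.76 / 10
  = 24.02 / 10
  = 2.40 ha/h


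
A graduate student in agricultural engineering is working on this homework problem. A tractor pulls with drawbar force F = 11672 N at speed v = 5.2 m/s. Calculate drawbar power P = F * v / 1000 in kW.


P = F * v / 1000
  = 11672 * 5.2 / 1000
  = 60694.40 / 1000
  = 60.69 kW


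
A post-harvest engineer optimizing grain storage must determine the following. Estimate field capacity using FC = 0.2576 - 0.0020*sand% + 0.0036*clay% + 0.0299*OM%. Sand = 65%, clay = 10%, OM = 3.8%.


FC = 0.2576 - 0.0020*65 + 0.0036*10 + 0.0299*3.8
   = 0.2576 - 0.1300 + 0.0360 + 0.1136
   = 0.2772


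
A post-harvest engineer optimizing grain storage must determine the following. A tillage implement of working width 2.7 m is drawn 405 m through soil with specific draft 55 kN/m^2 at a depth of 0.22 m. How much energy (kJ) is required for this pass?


E = k * d * w * L
  = 55 * 0.22 * 2.7 * 405
  = 13231.35 kJ


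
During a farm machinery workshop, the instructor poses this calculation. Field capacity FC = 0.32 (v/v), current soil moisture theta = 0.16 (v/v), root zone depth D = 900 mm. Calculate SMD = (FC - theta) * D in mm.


SMD = (FC - theta) * D
    = (0.32 - 0.16) * 900
    = 0.160 * 900
    = 144 mm


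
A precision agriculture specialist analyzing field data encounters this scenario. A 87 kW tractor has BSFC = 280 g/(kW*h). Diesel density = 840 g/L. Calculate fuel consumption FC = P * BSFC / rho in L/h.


FC = P * BSFC / rho_fuel
   = 87 * 280 / 840
   = 24360 / 840
   = 29 L/h


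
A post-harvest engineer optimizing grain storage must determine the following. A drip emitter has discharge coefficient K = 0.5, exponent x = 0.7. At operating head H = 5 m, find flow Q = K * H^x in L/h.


Q = K * H^x
  = 0.5 * 5^0.7
  = 0.5 * 3.0852
  = 1.54 L/h


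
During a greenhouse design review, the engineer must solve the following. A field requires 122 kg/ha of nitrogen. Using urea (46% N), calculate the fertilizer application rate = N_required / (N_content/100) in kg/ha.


Rate = N_required / (N_content / 100)
     = 122 / (46 / 100)
     = 122 / 0.46
     = 265.22 kg/ha


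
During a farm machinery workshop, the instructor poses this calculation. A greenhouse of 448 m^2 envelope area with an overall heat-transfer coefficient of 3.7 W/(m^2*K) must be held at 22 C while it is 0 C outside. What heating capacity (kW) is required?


dT = 22 - (0) = 22 K
Q = U * A * dT
  = 3.7 * 448 * 22
  = 36467.20 W = 36.47 kW
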